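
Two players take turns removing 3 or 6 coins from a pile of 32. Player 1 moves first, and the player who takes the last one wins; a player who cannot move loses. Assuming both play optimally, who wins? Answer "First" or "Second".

First

Compute winning (W) and losing (L) positions by backward induction:
i:   0  1  2  3  4  5  6  7  8  9 10 11 12 13 14 15 16 17 18 19 20 21 22 23 24 25 26 27 28 29 30 31 32
     L  L  L  W  W  W  W  W  W  L  L  L  W  W  W  W  W  W  L  L  L  W  W  W  W  W  W  L  L  L  W  W  W
Position 32 is W, so the first player wins.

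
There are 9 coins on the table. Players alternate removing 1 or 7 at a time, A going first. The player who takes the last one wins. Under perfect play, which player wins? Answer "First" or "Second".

First

Compute winning (W) and losing (L) positions by backward induction:
i:   0  1  2  3  4  5  6  7  8  9
     L  W  L  W  L  W  L  W  L  W
Position 9 is W, so the first player wins.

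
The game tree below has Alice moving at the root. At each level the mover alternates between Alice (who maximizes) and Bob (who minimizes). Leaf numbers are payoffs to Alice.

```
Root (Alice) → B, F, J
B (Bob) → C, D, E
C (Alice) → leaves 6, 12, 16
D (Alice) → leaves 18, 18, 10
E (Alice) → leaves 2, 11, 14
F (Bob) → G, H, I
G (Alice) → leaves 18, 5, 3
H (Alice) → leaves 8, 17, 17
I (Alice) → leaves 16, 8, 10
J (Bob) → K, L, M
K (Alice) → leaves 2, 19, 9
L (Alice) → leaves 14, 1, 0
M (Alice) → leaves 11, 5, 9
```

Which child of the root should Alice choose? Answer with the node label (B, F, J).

C (Alice): max(6, 12, 16) = 16
D (Alice): max(18, 18, 10) = 18
E (Alice): max(2, 11, 14) = 14
B (Bob): min(16, 18, 14) = 14
G (Alice): max(18, 5, 3) = 18
H (Alice): max(8, 17, 17) = 17
I (Alice): max(16, 8, 10) = 16
F (Bob): min(18, 17, 16) = 16
K (Alice): max(2, 19, 9) = 19
L (Alice): max(14, 1, 0) = 14
M (Alice): max(11, 5, 9) = 11
J (Bob): min(19, 14, 11) = 11
Root (Alice): max(14, 16, 11) = 16
Alice picks the child with the highest value: F (value 16).

F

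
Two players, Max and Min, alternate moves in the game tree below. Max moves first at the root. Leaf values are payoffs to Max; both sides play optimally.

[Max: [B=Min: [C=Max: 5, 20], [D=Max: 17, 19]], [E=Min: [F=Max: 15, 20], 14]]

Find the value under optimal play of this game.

C (Max): max(5, 20) = 20
D (Max): max(17, 19) = 19
B (Min): min(20, 19) = 19
F (Max): max(15, 20) = 20
E (Min): min(20, 14) = 14
Root (Max): max(19, 14) = 19

19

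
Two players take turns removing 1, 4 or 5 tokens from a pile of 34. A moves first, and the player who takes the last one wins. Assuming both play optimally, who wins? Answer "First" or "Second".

Second

Positions where the player to move wins (W) vs loses (L):
i:   0  1  2  3  4  5  6  7  8  9 10 11 12 13 14 15 16 17 18 19 20 21 22 23 24 25 26 27 28 29 30 31 32 33 34
     L  W  L  W  W  W  W  W  L  W  L  W  W  W  W  W  L  W  L  W  W  W  W  W  L  W  L  W  W  W  W  W  L  W  L
Position 34 is L, so the second player wins.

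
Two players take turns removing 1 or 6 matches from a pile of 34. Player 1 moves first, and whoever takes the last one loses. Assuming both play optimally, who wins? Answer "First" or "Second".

Compute winning (W) and losing (L) positions by backward induction:
i:   0  1  2  3  4  5  6  7  8  9 10 11 12 13 14 15 16 17 18 19 20 21 22 23 24 25 26 27 28 29 30 31 32 33 34
     W  L  W  L  W  L  W  W  L  W  L  W  L  W  W  L  W  L  W  L  W  W  L  W  L  W  L  W  W  L  W  L  W  L  W
Position 34 is W, so the first player wins.

First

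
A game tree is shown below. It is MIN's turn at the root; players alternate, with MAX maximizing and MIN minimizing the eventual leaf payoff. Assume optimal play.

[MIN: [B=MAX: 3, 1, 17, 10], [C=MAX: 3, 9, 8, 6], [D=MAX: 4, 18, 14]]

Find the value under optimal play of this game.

9

B (MAX): max(3, 1, 17, 10) = 17
C (MAX): max(3, 9, 8, 6) = 9
D (MAX): max(4, 18, 14) = 18
Root (MIN): min(17, 9, 18) = 9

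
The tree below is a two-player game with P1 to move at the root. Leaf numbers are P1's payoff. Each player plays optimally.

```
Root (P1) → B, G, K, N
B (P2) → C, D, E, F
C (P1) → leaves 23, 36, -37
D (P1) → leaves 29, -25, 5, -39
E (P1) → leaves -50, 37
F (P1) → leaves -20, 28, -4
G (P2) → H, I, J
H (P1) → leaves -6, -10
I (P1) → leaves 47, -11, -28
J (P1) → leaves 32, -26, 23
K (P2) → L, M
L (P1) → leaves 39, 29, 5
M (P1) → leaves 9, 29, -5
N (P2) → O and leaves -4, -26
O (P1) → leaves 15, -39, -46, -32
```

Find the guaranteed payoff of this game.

C (P1): max(23, 36, -37) = 36
D (P1): max(29, -25, 5, -39) = 29
E (P1): max(-50, 37) = 37
F (P1): max(-20, 28, -4) = 28
B (P2): min(36, 29, 37, 28) = 28
H (P1): max(-6, -10) = -6
I (P1): max(47, -11, -28) = 47
J (P1): max(32, -26, 23) = 32
G (P2): min(-6, 47, 32) = -6
L (P1): max(39, 29, 5) = 39
M (P1): max(9, 29, -5) = 29
K (P2): min(39, 29) = 29
O (P1): max(15, -39, -46, -32) = 15
N (P2): min(15, -4, -26) = -26
Root (P1): max(28, -6, 29, -26) = 29

29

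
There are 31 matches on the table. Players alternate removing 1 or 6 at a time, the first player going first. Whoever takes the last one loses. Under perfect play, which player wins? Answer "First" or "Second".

Mark each pile size as W (mover wins) or L (mover loses):
i:   0  1  2  3  4  5  6  7  8  9 10 11 12 13 14 15 16 17 18 19 20 21 22 23 24 25 26 27 28 29 30 31
     W  L  W  L  W  L  W  W  L  W  L  W  L  W  W  L  W  L  W  L  W  W  L  W  L  W  L  W  W  L  W  L
Position 31 is L, so the second player wins.

Second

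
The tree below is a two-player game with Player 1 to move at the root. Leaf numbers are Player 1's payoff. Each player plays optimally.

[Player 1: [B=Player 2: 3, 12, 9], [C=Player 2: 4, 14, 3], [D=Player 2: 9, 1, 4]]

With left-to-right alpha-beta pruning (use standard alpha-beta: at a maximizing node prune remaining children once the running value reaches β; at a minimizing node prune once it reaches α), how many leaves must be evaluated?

8

B [α=-∞,β=+∞]: v=3
C [α=3,β=+∞]: v=3
D [α=3,β=+∞]: v=1 after child 2 ≤ α → α-cutoff, skip 1
Root [α=-∞,β=+∞]: v=3
Leaves evaluated: 8 of 9.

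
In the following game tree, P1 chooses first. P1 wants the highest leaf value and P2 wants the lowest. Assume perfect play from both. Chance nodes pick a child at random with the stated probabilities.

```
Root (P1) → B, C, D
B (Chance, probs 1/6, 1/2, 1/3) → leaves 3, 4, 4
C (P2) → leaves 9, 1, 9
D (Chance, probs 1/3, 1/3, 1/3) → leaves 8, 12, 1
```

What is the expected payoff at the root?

B (Chance): 1/6·3 + 1/2·4 + 1/3·4 = 3.83
C (P2): min(9, 1, 9) = 1
D (Chance): 1/3·8 + 1/3·12 + 1/3·1 = 7
Root (P1): max(3.83, 1, 7) = 7

7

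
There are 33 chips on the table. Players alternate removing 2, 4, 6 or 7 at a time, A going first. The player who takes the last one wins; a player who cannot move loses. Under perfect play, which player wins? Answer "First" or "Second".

Mark each pile size as W (mover wins) or L (mover loses):
i:   0  1  2  3  4  5  6  7  8  9 10 11 12 13 14 15 16 17 18 19 20 21 22 23 24 25 26 27 28 29 30 31 32 33
     L  L  W  W  W  W  W  W  W  L  L  W  W  W  W  W  W  W  L  L  W  W  W  W  W  W  W  L  L  W  W  W  W  W
Position 33 is W, so the first player wins.

First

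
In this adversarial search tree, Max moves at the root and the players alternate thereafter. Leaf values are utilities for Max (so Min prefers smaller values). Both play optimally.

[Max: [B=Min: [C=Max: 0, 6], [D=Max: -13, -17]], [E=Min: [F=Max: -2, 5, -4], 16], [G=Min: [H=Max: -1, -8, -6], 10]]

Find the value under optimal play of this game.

C (Max): max(0, 6) = 6
D (Max): max(-13, -17) = -13
B (Min): min(6, -13) = -13
F (Max): max(-2, 5, -4) = 5
E (Min): min(5, 16) = 5
H (Max): max(-1, -8, -6) = -1
G (Min): min(-1, 10) = -1
Root (Max): max(-13, 5, -1) = 5

5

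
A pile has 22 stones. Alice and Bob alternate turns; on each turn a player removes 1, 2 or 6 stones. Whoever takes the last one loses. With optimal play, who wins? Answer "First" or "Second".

Mark each pile size as W (mover wins) or L (mover loses):
i:   0  1  2  3  4  5  6  7  8  9 10 11 12 13 14 15 16 17 18 19 20 21 22
     W  L  W  W  L  W  W  W  L  W  W  L  W  W  W  L  W  W  L  W  W  W  L
Position 22 is L, so the second player wins.

Second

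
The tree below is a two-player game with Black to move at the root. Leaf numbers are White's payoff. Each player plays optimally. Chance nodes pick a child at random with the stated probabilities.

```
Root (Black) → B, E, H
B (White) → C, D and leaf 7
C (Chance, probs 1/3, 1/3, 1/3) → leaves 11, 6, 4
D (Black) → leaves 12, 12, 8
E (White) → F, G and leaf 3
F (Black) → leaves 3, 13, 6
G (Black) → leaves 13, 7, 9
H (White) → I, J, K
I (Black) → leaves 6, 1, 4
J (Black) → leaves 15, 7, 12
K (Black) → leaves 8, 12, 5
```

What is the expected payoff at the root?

C (Chance): 1/3·11 + 1/3·6 + 1/3·4 = 7
D (Black): min(12, 12, 8) = 8
B (White): max(7, 8, 7) = 8
F (Black): min(3, 13, 6) = 3
G (Black): min(13, 7, 9) = 7
E (White): max(3, 7, 3) = 7
I (Black): min(6, 1, 4) = 1
J (Black): min(15, 7, 12) = 7
K (Black): min(8, 12, 5) = 5
H (White): max(1, 7, 5) = 7
Root (Black): min(8, 7, 7) = 7

7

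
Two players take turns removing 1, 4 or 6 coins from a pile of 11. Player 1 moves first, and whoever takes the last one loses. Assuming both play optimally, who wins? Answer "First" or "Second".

i:   0  1  2  3  4  5  6  7  8  9 10 11
     W  L  W  L  W  W  L  W  L  W  W  L
Position 11 is L, so the second player wins.

Second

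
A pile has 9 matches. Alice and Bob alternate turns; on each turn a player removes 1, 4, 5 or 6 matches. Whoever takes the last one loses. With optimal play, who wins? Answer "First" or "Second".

Compute winning (W) and losing (L) positions by backward induction:
i:   0  1  2  3  4  5  6  7  8  9
     W  L  W  L  W  W  W  W  W  W
Position 9 is W, so the first player wins.

First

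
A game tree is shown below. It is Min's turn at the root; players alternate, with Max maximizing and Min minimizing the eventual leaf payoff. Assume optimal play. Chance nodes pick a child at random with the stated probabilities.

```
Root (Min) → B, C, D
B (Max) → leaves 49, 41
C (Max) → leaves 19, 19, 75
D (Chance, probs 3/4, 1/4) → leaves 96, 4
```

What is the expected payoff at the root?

49

B (Max): max(49, 41) = 49
C (Max): max(19, 19, 75) = 75
D (Chance): 3/4·96 + 1/4·4 = 73
Root (Min): min(49, 75, 73) = 49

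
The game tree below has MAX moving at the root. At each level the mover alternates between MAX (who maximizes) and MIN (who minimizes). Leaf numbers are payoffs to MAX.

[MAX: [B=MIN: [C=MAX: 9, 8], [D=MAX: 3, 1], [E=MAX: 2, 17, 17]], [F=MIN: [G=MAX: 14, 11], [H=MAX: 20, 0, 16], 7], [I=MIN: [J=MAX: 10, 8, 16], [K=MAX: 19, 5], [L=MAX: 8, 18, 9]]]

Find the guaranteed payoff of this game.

16

C (MAX): max(9, 8) = 9
D (MAX): max(3, 1) = 3
E (MAX): max(2, 17, 17) = 17
B (MIN): min(9, 3, 17) = 3
G (MAX): max(14, 11) = 14
H (MAX): max(20, 0, 16) = 20
F (MIN): min(14, 20, 7) = 7
J (MAX): max(10, 8, 16) = 16
K (MAX): max(19, 5) = 19
L (MAX): max(8, 18, 9) = 18
I (MIN): min(16, 19, 18) = 16
Root (MAX): max(3, 7, 16) = 16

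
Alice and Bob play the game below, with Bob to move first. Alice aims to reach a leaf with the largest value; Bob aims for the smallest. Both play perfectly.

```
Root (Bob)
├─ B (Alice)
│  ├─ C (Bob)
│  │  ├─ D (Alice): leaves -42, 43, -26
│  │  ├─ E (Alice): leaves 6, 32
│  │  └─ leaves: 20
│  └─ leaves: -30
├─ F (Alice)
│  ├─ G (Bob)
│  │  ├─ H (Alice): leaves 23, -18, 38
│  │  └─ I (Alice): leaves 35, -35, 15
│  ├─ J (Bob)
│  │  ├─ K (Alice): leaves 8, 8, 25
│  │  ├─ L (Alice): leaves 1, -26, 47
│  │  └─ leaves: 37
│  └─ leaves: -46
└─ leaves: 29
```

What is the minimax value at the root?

D (Alice): max(-42, 43, -26) = 43
E (Alice): max(6, 32) = 32
C (Bob): min(43, 32, 20) = 20
B (Alice): max(20, -30) = 20
H (Alice): max(23, -18, 38) = 38
I (Alice): max(35, -35, 15) = 35
G (Bob): min(38, 35) = 35
K (Alice): max(8, 8, 25) = 25
L (Alice): max(1, -26, 47) = 47
J (Bob): min(25, 47, 37) = 25
F (Alice): max(35, 25, -46) = 35
Root (Bob): min(20, 35, 29) = 20

20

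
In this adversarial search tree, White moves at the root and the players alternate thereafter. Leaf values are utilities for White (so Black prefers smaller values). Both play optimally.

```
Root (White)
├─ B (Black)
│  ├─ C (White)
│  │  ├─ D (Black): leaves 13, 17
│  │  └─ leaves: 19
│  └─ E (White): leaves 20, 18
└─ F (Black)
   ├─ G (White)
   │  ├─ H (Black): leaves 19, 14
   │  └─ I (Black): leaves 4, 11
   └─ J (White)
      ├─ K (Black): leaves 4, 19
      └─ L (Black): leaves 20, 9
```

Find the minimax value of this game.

19

D (Black): min(13, 17) = 13
C (White): max(13, 19) = 19
E (White): max(20, 18) = 20
B (Black): min(19, 20) = 19
H (Black): min(19, 14) = 14
I (Black): min(4, 11) = 4
G (White): max(14, 4) = 14
K (Black): min(4, 19) = 4
L (Black): min(20, 9) = 9
J (White): max(4, 9) = 9
F (Black): min(14, 9) = 9
Root (White): max(19, 9) = 19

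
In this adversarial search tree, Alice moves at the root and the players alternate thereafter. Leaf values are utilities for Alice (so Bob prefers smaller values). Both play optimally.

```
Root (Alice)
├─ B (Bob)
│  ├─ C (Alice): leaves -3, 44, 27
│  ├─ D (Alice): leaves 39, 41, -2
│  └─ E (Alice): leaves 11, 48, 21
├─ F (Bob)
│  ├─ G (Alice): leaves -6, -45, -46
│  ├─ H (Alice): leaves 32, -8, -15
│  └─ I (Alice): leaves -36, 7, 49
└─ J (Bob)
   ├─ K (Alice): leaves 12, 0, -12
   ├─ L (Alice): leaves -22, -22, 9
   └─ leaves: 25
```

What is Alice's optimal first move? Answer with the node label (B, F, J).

C (Alice): max(-3, 44, 27) = 44
D (Alice): max(39, 41, -2) = 41
E (Alice): max(11, 48, 21) = 48
B (Bob): min(44, 41, 48) = 41
G (Alice): max(-6, -45, -46) = -6
H (Alice): max(32, -8, -15) = 32
I (Alice): max(-36, 7, 49) = 49
F (Bob): min(-6, 32, 49) = -6
K (Alice): max(12, 0, -12) = 12
L (Alice): max(-22, -22, 9) = 9
J (Bob): min(12, 9, 25) = 9
Root (Alice): max(41, -6, 9) = 41
Alice picks the child with the highest value: B (value 41).

B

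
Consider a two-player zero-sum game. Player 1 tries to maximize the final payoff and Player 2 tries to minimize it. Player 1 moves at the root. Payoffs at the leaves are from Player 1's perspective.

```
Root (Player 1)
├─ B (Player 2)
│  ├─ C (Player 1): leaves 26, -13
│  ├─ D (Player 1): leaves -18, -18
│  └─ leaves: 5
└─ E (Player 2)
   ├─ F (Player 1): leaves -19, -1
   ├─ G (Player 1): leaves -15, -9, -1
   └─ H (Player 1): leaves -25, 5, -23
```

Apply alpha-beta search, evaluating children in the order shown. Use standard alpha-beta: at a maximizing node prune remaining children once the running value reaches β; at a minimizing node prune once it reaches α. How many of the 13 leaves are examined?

12

C [α=-∞,β=+∞]: v=26
D [α=-∞,β=26]: v=-18
B [α=-∞,β=+∞]: v=-18
F [α=-18,β=+∞]: v=-1
G [α=-18,β=-1]: v=-1
H [α=-18,β=-1]: v=5 after child 2 ≥ β → β-cutoff, skip 1
E [α=-18,β=+∞]: v=-1
Root [α=-∞,β=+∞]: v=-1
Leaves evaluated: 12 of 13.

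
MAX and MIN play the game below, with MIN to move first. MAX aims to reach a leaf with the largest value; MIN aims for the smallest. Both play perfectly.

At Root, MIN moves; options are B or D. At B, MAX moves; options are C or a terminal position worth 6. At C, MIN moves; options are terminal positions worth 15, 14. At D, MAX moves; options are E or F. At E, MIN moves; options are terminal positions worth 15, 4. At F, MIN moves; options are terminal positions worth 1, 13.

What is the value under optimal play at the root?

C (MIN): min(15, 14) = 14
B (MAX): max(14, 6) = 14
E (MIN): min(15, 4) = 4
F (MIN): min(1, 13) = 1
D (MAX): max(4, 1) = 4
Root (MIN): min(14, 4) = 4

4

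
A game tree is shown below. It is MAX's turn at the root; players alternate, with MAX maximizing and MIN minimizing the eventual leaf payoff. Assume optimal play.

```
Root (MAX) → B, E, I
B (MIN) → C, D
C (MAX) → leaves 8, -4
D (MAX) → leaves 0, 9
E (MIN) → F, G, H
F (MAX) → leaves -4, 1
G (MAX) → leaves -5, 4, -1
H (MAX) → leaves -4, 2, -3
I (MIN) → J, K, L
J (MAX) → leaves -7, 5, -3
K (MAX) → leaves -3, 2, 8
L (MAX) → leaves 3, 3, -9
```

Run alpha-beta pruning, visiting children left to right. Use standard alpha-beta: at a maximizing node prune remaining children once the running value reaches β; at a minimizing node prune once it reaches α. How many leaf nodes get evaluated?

9

C [α=-∞,β=+∞]: v=8
D [α=-∞,β=8]: v=9
B [α=-∞,β=+∞]: v=8
F [α=8,β=+∞]: v=1
E [α=8,β=+∞]: v=1 after child 1 ≤ α → α-cutoff, skip 2
J [α=8,β=+∞]: v=5
I [α=8,β=+∞]: v=5 after child 1 ≤ α → α-cutoff, skip 2
Root [α=-∞,β=+∞]: v=8
Leaves evaluated: 9 of 21.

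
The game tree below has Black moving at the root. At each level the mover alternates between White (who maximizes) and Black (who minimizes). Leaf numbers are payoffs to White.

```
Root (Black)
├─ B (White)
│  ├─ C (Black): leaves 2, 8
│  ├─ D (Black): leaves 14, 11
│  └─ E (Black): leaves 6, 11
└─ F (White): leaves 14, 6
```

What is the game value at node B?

11

C: min(2, 8) = 2
D: min(14, 11) = 11
E: min(6, 11) = 6
B: max(2, 11, 6) = 11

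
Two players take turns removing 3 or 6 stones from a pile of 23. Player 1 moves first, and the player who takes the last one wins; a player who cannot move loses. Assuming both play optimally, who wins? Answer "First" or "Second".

Mark each pile size as W (mover wins) or L (mover loses):
i:   0  1  2  3  4  5  6  7  8  9 10 11 12 13 14 15 16 17 18 19 20 21 22 23
     L  L  L  W  W  W  W  W  W  L  L  L  W  W  W  W  W  W  L  L  L  W  W  W
Position 23 is W, so the first player wins.

First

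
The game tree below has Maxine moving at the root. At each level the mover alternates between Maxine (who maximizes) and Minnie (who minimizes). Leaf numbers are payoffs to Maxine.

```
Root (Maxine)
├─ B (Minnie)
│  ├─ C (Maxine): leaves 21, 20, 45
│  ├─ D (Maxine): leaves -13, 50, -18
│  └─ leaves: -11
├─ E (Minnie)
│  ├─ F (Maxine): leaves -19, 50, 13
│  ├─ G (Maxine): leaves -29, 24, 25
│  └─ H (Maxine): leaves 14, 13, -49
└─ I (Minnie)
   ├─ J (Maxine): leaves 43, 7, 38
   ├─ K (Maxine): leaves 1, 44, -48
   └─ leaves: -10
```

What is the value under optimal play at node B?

C: max(21, 20, 45) = 45
D: max(-13, 50, -18) = 50
B: min(45, 50, -11) = -11

-11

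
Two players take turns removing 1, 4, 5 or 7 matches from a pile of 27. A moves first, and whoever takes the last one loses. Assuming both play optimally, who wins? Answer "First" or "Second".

Positions where the player to move wins (W) vs loses (L):
i:   0  1  2  3  4  5  6  7  8  9 10 11 12 13 14 15 16 17 18 19 20 21 22 23 24 25 26 27
     W  L  W  L  W  W  W  W  W  L  W  L  W  W  W  W  W  L  W  L  W  W  W  W  W  L  W  L
Position 27 is L, so the second player wins.

Second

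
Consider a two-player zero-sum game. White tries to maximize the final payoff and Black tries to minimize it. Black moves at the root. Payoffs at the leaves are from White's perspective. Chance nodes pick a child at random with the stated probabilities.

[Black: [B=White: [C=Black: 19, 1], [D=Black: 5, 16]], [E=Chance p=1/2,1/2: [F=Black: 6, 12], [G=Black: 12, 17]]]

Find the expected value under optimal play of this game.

5

C (Black): min(19, 1) = 1
D (Black): min(5, 16) = 5
B (White): max(1, 5) = 5
F (Black): min(6, 12) = 6
G (Black): min(12, 17) = 12
E (Chance): 1/2·6 + 1/2·12 = 9
Root (Black): min(5, 9) = 5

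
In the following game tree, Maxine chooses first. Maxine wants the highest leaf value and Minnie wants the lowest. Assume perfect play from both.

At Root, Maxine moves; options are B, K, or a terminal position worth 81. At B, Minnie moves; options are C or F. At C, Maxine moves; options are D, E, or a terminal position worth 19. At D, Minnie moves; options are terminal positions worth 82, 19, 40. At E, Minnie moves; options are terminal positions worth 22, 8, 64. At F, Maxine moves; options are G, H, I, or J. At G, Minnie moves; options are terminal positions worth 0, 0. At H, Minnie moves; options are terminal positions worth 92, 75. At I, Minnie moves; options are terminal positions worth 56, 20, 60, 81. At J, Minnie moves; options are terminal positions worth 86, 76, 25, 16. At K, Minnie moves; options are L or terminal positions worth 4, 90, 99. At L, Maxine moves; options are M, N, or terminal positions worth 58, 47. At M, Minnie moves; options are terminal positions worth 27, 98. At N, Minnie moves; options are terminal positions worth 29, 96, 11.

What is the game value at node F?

G: min(0, 0) = 0
H: min(92, 75) = 75
I: min(56, 20, 60, 81) = 20
J: min(86, 76, 25, 16) = 16
F: max(0, 75, 20, 16) = 75

75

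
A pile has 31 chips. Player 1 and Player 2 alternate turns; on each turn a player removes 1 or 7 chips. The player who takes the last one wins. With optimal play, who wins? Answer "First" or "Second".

Compute winning (W) and losing (L) positions by backward induction:
i:   0  1  2  3  4  5  6  7  8  9 10 11 12 13 14 15 16 17 18 19 20 21 22 23 24 25 26 27 28 29 30 31
     L  W  L  W  L  W  L  W  L  W  L  W  L  W  L  W  L  W  L  W  L  W  L  W  L  W  L  W  L  W  L  W
Position 31 is W, so the first player wins.

First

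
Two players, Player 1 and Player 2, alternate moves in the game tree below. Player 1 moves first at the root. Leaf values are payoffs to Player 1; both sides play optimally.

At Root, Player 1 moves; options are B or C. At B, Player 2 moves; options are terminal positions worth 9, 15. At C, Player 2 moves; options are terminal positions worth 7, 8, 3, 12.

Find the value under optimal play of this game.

9

B (Player 2): min(9, 15) = 9
C (Player 2): min(7, 8, 3, 12) = 3
Root (Player 1): max(9, 3) = 9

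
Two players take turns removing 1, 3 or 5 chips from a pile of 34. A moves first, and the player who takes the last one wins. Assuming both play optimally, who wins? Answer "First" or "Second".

W/L table (W = player to move can force a win):
i:   0  1  2  3  4  5  6  7  8  9 10 11 12 13 14 15 16 17 18 19 20 21 22 23 24 25 26 27 28 29 30 31 32 33 34
     L  W  L  W  L  W  L  W  L  W  L  W  L  W  L  W  L  W  L  W  L  W  L  W  L  W  L  W  L  W  L  W  L  W  L
Position 34 is L, so the second player wins.

Second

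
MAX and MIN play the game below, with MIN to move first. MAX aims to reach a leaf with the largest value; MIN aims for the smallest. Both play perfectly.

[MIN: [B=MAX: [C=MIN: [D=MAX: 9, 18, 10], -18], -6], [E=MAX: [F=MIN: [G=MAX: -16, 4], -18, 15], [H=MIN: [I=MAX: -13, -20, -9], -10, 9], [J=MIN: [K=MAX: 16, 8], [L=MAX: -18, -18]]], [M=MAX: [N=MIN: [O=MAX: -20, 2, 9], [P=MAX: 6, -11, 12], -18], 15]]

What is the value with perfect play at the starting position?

-10

D (MAX): max(9, 18, 10) = 18
C (MIN): min(18, -18) = -18
B (MAX): max(-18, -6) = -6
G (MAX): max(-16, 4) = 4
F (MIN): min(4, -18, 15) = -18
I (MAX): max(-13, -20, -9) = -9
H (MIN): min(-9, -10, 9) = -10
K (MAX): max(16, 8) = 16
L (MAX): max(-18, -18) = -18
J (MIN): min(16, -18) = -18
E (MAX): max(-18, -10, -18) = -10
O (MAX): max(-20, 2, 9) = 9
P (MAX): max(6, -11, 12) = 12
N (MIN): min(9, 12, -18) = -18
M (MAX): max(-18, 15) = 15
Root (MIN): min(-6, -10, 15) = -10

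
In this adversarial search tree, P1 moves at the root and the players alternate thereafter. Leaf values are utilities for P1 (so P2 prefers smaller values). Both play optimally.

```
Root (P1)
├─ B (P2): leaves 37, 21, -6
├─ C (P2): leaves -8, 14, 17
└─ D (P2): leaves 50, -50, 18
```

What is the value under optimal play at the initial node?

B (P2): min(37, 21, -6) = -6
C (P2): min(-8, 14, 17) = -8
D (P2): min(50, -50, 18) = -50
Root (P1): max(-6, -8, -50) = -6

-6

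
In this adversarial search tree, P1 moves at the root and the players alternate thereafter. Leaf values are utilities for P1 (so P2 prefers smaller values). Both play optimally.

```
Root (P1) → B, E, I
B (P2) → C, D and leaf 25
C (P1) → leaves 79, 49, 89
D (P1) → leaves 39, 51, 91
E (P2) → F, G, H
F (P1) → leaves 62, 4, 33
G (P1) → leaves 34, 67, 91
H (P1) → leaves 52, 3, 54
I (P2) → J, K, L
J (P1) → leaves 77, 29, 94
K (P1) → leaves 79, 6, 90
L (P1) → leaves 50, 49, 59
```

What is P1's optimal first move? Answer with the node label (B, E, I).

I

C (P1): max(79, 49, 89) = 89
D (P1): max(39, 51, 91) = 91
B (P2): min(89, 91, 25) = 25
F (P1): max(62, 4, 33) = 62
G (P1): max(34, 67, 91) = 91
H (P1): max(52, 3, 54) = 54
E (P2): min(62, 91, 54) = 54
J (P1): max(77, 29, 94) = 94
K (P1): max(79, 6, 90) = 90
L (P1): max(50, 49, 59) = 59
I (P2): min(94, 90, 59) = 59
Root (P1): max(25, 54, 59) = 59
P1 picks the child with the highest value: I (value 59).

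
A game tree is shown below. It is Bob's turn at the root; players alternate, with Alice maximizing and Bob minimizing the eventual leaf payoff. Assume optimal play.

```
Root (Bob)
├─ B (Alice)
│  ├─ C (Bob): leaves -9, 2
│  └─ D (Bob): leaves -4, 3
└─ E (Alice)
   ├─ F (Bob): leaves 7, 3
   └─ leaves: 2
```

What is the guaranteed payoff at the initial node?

C (Bob): min(-9, 2) = -9
D (Bob): min(-4, 3) = -4
B (Alice): max(-9, -4) = -4
F (Bob): min(7, 3) = 3
E (Alice): max(3, 2) = 3
Root (Bob): min(-4, 3) = -4

-4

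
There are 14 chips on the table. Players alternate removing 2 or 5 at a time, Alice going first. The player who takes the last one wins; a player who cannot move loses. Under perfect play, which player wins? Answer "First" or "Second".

i:   0  1  2  3  4  5  6  7  8  9 10 11 12 13 14
     L  L  W  W  L  W  W  L  L  W  W  L  W  W  L
Position 14 is L, so the second player wins.

Second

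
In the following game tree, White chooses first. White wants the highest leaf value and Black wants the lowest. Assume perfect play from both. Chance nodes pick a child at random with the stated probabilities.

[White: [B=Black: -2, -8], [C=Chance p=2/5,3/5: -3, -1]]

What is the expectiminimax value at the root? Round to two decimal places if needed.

-1.8

B (Black): min(-2, -8) = -8
C (Chance): 2/5·-3 + 3/5·-1 = -1.8
Root (White): max(-8, -1.8) = -1.8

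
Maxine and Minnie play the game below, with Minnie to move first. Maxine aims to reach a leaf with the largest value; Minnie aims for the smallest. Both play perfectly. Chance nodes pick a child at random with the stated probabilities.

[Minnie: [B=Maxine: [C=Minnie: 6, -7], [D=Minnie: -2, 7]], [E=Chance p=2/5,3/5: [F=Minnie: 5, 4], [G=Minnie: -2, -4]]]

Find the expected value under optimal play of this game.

C (Minnie): min(6, -7) = -7
D (Minnie): min(-2, 7) = -2
B (Maxine): max(-7, -2) = -2
F (Minnie): min(5, 4) = 4
G (Minnie): min(-2, -4) = -4
E (Chance): 2/5·4 + 3/5·-4 = -0.8
Root (Minnie): min(-2, -0.8) = -2

-2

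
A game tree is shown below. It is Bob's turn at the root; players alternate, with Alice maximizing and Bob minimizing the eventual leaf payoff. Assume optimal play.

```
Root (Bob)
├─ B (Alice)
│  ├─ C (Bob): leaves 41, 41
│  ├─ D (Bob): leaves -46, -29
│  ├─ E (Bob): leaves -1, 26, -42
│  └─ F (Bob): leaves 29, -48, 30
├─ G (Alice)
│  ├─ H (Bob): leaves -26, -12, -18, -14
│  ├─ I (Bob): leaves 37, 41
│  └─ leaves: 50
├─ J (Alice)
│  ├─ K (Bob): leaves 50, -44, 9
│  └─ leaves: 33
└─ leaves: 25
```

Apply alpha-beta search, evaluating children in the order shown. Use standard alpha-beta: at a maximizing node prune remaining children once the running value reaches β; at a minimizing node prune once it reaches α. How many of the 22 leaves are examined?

17

C [α=-∞,β=+∞]: v=41
D [α=41,β=+∞]: v=-46 after child 1 ≤ α → α-cutoff, skip 1
E [α=41,β=+∞]: v=-1 after child 1 ≤ α → α-cutoff, skip 2
F [α=41,β=+∞]: v=29 after child 1 ≤ α → α-cutoff, skip 2
B [α=-∞,β=+∞]: v=41
H [α=-∞,β=41]: v=-26
I [α=-26,β=41]: v=37
G [α=-∞,β=41]: v=50
K [α=-∞,β=41]: v=-44
J [α=-∞,β=41]: v=33
Root [α=-∞,β=+∞]: v=25
Leaves evaluated: 17 of 22.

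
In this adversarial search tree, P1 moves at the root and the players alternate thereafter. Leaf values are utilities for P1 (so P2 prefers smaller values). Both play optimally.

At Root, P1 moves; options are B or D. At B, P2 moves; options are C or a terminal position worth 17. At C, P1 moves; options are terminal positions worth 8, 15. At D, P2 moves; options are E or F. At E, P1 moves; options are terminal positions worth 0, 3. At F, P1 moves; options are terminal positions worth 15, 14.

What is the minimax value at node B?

15

C: max(8, 15) = 15
B: min(15, 17) = 15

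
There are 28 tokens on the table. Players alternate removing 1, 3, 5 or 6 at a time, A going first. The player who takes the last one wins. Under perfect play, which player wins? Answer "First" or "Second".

First

Compute winning (W) and losing (L) positions by backward induction:
i:   0  1  2  3  4  5  6  7  8  9 10 11 12 13 14 15 16 17 18 19 20 21 22 23 24 25 26 27 28
     L  W  L  W  L  W  W  W  W  W  W  L  W  L  W  L  W  W  W  W  W  W  L  W  L  W  L  W  W
Position 28 is W, so the first player wins.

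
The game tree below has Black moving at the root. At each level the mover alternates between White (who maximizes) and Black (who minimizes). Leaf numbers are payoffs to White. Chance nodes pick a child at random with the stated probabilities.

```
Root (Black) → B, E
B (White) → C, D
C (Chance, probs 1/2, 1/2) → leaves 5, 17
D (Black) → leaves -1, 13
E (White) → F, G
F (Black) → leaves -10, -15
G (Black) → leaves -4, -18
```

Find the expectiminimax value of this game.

C (Chance): 1/2·5 + 1/2·17 = 11
D (Black): min(-1, 13) = -1
B (White): max(11, -1) = 11
F (Black): min(-10, -15) = -15
G (Black): min(-4, -18) = -18
E (White): max(-15, -18) = -15
Root (Black): min(11, -15) = -15

-15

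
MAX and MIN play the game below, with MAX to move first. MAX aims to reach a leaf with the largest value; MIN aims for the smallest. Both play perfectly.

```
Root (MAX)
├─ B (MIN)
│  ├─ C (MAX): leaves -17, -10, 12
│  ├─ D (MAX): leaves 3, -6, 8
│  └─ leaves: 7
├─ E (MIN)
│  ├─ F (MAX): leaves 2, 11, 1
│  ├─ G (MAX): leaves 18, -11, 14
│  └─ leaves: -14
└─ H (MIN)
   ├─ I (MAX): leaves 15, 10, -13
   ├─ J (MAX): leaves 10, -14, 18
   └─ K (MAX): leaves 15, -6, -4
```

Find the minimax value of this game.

C (MAX): max(-17, -10, 12) = 12
D (MAX): max(3, -6, 8) = 8
B (MIN): min(12, 8, 7) = 7
F (MAX): max(2, 11, 1) = 11
G (MAX): max(18, -11, 14) = 18
E (MIN): min(11, 18, -14) = -14
I (MAX): max(15, 10, -13) = 15
J (MAX): max(10, -14, 18) = 18
K (MAX): max(15, -6, -4) = 15
H (MIN): min(15, 18, 15) = 15
Root (MAX): max(7, -14, 15) = 15

15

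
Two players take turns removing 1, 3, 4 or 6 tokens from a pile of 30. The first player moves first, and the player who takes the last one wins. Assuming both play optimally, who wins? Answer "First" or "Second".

i:   0  1  2  3  4  5  6  7  8  9 10 11 12 13 14 15 16 17 18 19 20 21 22 23 24 25 26 27 28 29 30
     L  W  L  W  W  W  W  L  W  L  W  W  W  W  L  W  L  W  W  W  W  L  W  L  W  W  W  W  L  W  L
Position 30 is L, so the second player wins.

Second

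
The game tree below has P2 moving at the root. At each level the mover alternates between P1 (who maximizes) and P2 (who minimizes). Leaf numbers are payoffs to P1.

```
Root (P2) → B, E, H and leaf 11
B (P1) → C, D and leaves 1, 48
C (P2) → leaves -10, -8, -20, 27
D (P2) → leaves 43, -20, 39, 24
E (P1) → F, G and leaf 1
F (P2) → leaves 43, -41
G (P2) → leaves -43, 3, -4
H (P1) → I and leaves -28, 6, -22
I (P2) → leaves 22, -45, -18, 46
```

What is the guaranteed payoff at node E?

1

F: min(43, -41) = -41
G: min(-43, 3, -4) = -43
E: max(-41, -43, 1) = 1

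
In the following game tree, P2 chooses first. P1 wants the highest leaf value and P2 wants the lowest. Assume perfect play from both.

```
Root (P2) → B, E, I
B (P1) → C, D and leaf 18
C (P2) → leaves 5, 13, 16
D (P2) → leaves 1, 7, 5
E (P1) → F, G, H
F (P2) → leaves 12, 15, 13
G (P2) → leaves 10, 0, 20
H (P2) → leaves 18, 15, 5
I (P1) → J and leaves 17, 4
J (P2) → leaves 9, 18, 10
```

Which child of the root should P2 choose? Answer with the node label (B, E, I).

E

C (P2): min(5, 13, 16) = 5
D (P2): min(1, 7, 5) = 1
B (P1): max(5, 1, 18) = 18
F (P2): min(12, 15, 13) = 12
G (P2): min(10, 0, 20) = 0
H (P2): min(18, 15, 5) = 5
E (P1): max(12, 0, 5) = 12
J (P2): min(9, 18, 10) = 9
I (P1): max(9, 17, 4) = 17
Root (P2): min(18, 12, 17) = 12
P2 picks the child with the lowest value: E (value 12).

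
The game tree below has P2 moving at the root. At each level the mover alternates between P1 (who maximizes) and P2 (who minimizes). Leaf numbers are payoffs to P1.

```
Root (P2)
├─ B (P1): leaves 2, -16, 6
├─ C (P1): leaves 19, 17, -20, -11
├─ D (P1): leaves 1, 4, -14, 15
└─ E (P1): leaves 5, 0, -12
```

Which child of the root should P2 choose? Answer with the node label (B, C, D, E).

E

B (P1): max(2, -16, 6) = 6
C (P1): max(19, 17, -20, -11) = 19
D (P1): max(1, 4, -14, 15) = 15
E (P1): max(5, 0, -12) = 5
Root (P2): min(6, 19, 15, 5) = 5
P2 picks the child with the lowest value: E (value 5).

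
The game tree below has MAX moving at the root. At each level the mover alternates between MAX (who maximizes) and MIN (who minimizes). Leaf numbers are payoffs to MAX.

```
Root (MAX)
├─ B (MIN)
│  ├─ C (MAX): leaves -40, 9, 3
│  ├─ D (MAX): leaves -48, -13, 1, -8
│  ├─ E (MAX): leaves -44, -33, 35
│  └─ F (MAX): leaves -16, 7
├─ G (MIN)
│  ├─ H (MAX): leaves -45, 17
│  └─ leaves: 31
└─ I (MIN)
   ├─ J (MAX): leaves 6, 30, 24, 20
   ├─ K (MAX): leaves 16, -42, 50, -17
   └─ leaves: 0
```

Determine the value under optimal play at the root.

C (MAX): max(-40, 9, 3) = 9
D (MAX): max(-48, -13, 1, -8) = 1
E (MAX): max(-44, -33, 35) = 35
F (MAX): max(-16, 7) = 7
B (MIN): min(9, 1, 35, 7) = 1
H (MAX): max(-45, 17) = 17
G (MIN): min(17, 31) = 17
J (MAX): max(6, 30, 24, 20) = 30
K (MAX): max(16, -42, 50, -17) = 50
I (MIN): min(30, 50, 0) = 0
Root (MAX): max(1, 17, 0) = 17

17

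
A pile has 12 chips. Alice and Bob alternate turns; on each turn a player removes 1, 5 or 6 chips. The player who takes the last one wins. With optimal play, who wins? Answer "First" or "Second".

First

Mark each pile size as W (mover wins) or L (mover loses):
i:   0  1  2  3  4  5  6  7  8  9 10 11 12
     L  W  L  W  L  W  W  W  W  W  W  L  W
Position 12 is W, so the first player wins.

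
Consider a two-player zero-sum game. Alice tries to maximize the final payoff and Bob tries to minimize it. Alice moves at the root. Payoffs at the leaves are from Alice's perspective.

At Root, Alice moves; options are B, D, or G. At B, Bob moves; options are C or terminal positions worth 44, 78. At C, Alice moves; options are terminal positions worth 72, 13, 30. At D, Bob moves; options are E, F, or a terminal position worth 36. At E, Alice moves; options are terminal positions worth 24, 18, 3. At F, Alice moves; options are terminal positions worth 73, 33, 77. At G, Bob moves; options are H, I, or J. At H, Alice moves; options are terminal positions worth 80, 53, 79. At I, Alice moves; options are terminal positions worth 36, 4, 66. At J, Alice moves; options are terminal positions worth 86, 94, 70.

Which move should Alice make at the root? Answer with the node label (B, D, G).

C (Alice): max(72, 13, 30) = 72
B (Bob): min(72, 44, 78) = 44
E (Alice): max(24, 18, 3) = 24
F (Alice): max(73, 33, 77) = 77
D (Bob): min(24, 77, 36) = 24
H (Alice): max(80, 53, 79) = 80
I (Alice): max(36, 4, 66) = 66
J (Alice): max(86, 94, 70) = 94
G (Bob): min(80, 66, 94) = 66
Root (Alice): max(44, 24, 66) = 66
Alice picks the child with the highest value: G (value 66).

G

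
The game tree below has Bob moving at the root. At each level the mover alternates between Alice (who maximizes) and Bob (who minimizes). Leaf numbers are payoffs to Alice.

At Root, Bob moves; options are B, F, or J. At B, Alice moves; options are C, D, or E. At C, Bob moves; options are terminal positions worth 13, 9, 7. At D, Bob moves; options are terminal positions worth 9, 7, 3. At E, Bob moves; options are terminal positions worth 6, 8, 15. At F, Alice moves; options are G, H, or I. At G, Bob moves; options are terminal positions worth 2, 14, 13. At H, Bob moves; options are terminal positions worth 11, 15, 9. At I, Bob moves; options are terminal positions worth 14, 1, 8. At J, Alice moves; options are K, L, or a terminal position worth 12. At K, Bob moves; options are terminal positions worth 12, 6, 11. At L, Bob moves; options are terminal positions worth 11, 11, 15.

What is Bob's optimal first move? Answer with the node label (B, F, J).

B

C (Bob): min(13, 9, 7) = 7
D (Bob): min(9, 7, 3) = 3
E (Bob): min(6, 8, 15) = 6
B (Alice): max(7, 3, 6) = 7
G (Bob): min(2, 14, 13) = 2
H (Bob): min(11, 15, 9) = 9
I (Bob): min(14, 1, 8) = 1
F (Alice): max(2, 9, 1) = 9
K (Bob): min(12, 6, 11) = 6
L (Bob): min(11, 11, 15) = 11
J (Alice): max(6, 11, 12) = 12
Root (Bob): min(7, 9, 12) = 7
Bob picks the child with the lowest value: B (value 7).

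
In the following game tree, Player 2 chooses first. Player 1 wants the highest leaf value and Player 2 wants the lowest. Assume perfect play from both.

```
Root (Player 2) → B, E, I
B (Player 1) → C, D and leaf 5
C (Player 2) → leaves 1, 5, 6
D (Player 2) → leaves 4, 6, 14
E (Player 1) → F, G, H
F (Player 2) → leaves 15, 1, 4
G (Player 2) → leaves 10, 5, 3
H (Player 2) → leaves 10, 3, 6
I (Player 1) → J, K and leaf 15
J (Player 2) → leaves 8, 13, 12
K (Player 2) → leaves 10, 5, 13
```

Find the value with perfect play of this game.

3

C (Player 2): min(1, 5, 6) = 1
D (Player 2): min(4, 6, 14) = 4
B (Player 1): max(1, 4, 5) = 5
F (Player 2): min(15, 1, 4) = 1
G (Player 2): min(10, 5, 3) = 3
H (Player 2): min(10, 3, 6) = 3
E (Player 1): max(1, 3, 3) = 3
J (Player 2): min(8, 13, 12) = 8
K (Player 2): min(10, 5, 13) = 5
I (Player 1): max(8, 5, 15) = 15
Root (Player 2): min(5, 3, 15) = 3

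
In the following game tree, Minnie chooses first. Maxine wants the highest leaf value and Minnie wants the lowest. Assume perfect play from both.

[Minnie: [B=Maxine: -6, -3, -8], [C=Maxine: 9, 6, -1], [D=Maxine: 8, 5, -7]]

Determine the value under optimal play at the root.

-3

B (Maxine): max(-6, -3, -8) = -3
C (Maxine): max(9, 6, -1) = 9
D (Maxine): max(8, 5, -7) = 8
Root (Minnie): min(-3, 9, 8) = -3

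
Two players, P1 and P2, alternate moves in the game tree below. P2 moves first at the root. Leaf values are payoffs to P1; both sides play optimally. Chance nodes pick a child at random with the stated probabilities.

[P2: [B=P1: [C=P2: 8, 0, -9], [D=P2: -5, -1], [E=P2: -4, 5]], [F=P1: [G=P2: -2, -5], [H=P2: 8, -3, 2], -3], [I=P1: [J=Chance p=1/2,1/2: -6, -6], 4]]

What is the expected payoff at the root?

C (P2): min(8, 0, -9) = -9
D (P2): min(-5, -1) = -5
E (P2): min(-4, 5) = -4
B (P1): max(-9, -5, -4) = -4
G (P2): min(-2, -5) = -5
H (P2): min(8, -3, 2) = -3
F (P1): max(-5, -3, -3) = -3
J (Chance): 1/2·-6 + 1/2·-6 = -6
I (P1): max(-6, 4) = 4
Root (P2): min(-4, -3, 4) = -4

-4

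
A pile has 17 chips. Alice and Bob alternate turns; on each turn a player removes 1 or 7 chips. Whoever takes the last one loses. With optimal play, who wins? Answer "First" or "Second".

Compute winning (W) and losing (L) positions by backward induction:
i:   0  1  2  3  4  5  6  7  8  9 10 11 12 13 14 15 16 17
     W  L  W  L  W  L  W  L  W  L  W  L  W  L  W  L  W  L
Position 17 is L, so the second player wins.

Second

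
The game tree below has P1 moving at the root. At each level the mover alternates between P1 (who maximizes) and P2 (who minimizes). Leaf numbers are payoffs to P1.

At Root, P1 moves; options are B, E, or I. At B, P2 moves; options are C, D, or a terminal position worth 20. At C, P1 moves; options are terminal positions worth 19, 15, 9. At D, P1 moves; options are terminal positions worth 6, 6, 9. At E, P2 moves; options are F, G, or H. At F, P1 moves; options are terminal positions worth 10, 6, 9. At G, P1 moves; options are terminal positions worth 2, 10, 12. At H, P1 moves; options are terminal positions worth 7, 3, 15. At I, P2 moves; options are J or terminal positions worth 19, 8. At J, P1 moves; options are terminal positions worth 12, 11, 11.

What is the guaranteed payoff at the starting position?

10

C (P1): max(19, 15, 9) = 19
D (P1): max(6, 6, 9) = 9
B (P2): min(19, 9, 20) = 9
F (P1): max(10, 6, 9) = 10
G (P1): max(2, 10, 12) = 12
H (P1): max(7, 3, 15) = 15
E (P2): min(10, 12, 15) = 10
J (P1): max(12, 11, 11) = 12
I (P2): min(12, 19, 8) = 8
Root (P1): max(9, 10, 8) = 10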